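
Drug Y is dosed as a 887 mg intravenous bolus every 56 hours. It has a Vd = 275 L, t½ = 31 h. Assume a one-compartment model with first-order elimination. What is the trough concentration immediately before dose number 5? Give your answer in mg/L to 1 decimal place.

1.3 mg/L

f = (1/2)^(τ/t½) = (1/2)^(56/31) ≈ 0.2859.
C₀ = D/Vd = 887/275 ≈ 3.225 mg/L.
Before the 5th dose, 4 doses have been given. Superposition: Cmin = C₀·(f + f² + … + f^4).
≈ 3.225 × (0.2859 + 0.0817 + 0.0234 + 0.0067) ≈ 3.225 × 0.3977 ≈ 1.283 mg/L.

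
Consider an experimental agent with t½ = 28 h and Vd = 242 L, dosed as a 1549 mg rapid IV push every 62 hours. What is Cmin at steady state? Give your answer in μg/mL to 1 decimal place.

1.8 μg/mL

Over one 62-h interval, 62/28 ≈ 2.2143 half-lives elapse, leaving f ≈ 0.2155 of each dose.
Accumulation ratio R = 1/(1 − f) ≈ 1/0.7845 ≈ 1.2747.
Single-dose peak C₀ = D/Vd = 1549/242 ≈ 6.401 μg/mL.
Cmax,ss = C₀/(1 − f) ≈ 6.401/0.7845 ≈ 8.159 μg/mL.
Steady-state trough Cmin,ss = Cmax,ss·f ≈ 8.159 × 0.2155 ≈ 1.758 μg/mL.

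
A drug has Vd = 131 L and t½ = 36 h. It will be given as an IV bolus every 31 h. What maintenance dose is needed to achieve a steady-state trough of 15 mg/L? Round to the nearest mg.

τ/t½ = 31/36 ≈ 0.86111, so f = (1/2)^(31/36) ≈ 0.550528.
Cmin,ss = (D/Vd)·f/(1−f), so D = Cmin,ss·Vd·(1−f)/f.
D = 15 × 131 × (1−f)/f ≈ 15 × 131 × 0.81644 ≈ 1604.30 mg.

1604 mg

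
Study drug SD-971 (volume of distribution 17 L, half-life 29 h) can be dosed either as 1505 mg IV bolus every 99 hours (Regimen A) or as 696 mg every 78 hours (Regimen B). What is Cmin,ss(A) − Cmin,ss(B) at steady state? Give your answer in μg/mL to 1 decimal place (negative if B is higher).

1.7 μg/mL

Regimen A: f = (1/2)^(99/29) ≈ 0.0938; Cmin,ss = (1505/17)·f/(1−f) ≈ 9.164 μg/mL.
Regimen B: f = (1/2)^(78/29) ≈ 0.1550; Cmin,ss = (696/17)·f/(1−f) ≈ 7.510 μg/mL.
Difference ≈ 9.164 − 7.510 ≈ 1.654 μg/mL.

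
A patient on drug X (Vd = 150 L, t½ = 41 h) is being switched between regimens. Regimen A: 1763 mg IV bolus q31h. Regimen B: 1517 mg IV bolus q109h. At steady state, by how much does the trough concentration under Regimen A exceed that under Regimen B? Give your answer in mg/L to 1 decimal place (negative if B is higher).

15.2 mg/L

Regimen A: f = (1/2)^(31/41) ≈ 0.5921; Cmin,ss = (1763/150)·f/(1−f) ≈ 17.061 mg/L.
Regimen B: f = (1/2)^(109/41) ≈ 0.1584; Cmin,ss = (1517/150)·f/(1−f) ≈ 1.903 mg/L.
Difference ≈ 17.061 − 1.903 ≈ 15.158 mg/L.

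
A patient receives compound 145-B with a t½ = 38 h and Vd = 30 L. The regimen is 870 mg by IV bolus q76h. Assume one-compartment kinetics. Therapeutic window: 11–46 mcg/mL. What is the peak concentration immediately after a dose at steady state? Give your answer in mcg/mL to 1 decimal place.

The dosing interval is 2 half-lives, so f = 2^(−2) = 0.25.
At steady state, R = 1/(1 − 0.25) = 4/3.
Single-dose peak C₀ = D/Vd = 870/30 = 29 mcg/mL.
Steady-state peak Cmax,ss = C₀·R = 29 × 4/3 ≈ 38.667 mcg/mL.
Peak 38.7 mcg/mL vs MTC 46 mcg/mL: below toxic threshold.

38.7 mcg/mL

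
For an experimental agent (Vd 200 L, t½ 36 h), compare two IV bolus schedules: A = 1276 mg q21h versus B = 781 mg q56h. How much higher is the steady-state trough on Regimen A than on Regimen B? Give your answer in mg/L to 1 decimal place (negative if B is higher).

Regimen A: f = (1/2)^(21/36) ≈ 0.6674; Cmin,ss = (1276/200)·f/(1−f) ≈ 12.802 mg/L.
Regimen B: f = (1/2)^(56/36) ≈ 0.3402; Cmin,ss = (781/200)·f/(1−f) ≈ 2.013 mg/L.
Difference ≈ 12.802 − 2.013 ≈ 10.789 mg/L.

10.8 mg/L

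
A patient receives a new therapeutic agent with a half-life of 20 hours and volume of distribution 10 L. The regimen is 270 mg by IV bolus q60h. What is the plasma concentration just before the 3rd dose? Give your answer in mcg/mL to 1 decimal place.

3.8 mcg/mL

f = (1/2)^(τ/t½) = (1/2)^(60/20) ≈ 0.1250.
C₀ = D/Vd = 270/10 ≈ 27.000 mcg/mL.
Before the 3rd dose, 2 doses have been given. Superposition: Cmin = C₀·(f + f²).
≈ 27.000 × (0.1250 + 0.0156) ≈ 27.000 × 0.1406 ≈ 3.796 mcg/mL.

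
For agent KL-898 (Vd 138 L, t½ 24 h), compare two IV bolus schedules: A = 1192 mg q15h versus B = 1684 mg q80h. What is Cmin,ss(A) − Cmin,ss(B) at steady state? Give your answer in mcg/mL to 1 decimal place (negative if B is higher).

14.6 mcg/mL

Regimen A: f = (1/2)^(15/24) ≈ 0.6484; Cmin,ss = (1192/138)·f/(1−f) ≈ 15.929 mcg/mL.
Regimen B: f = (1/2)^(80/24) ≈ 0.0992; Cmin,ss = (1684/138)·f/(1−f) ≈ 1.344 mcg/mL.
Difference ≈ 15.929 − 1.344 ≈ 14.585 mcg/mL.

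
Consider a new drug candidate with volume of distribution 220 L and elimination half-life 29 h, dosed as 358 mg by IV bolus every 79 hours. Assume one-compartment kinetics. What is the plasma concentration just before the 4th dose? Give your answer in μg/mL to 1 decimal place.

f = (1/2)^(τ/t½) = (1/2)^(79/29) ≈ 0.1513.
C₀ = D/Vd = 358/220 ≈ 1.627 μg/mL.
Before the 4th dose, 3 doses have been given. Superposition: Cmin = C₀·(f + f² + … + f^3).
≈ 1.627 × (0.1513 + 0.0229 + 0.0035) ≈ 1.627 × 0.1777 ≈ 0.289 μg/mL.

0.3 μg/mL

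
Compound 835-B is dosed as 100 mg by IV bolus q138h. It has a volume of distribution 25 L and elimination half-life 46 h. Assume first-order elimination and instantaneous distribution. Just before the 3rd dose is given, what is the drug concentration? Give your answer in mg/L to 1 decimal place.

f = (1/2)^(τ/t½) = (1/2)^(138/46) ≈ 0.1250.
C₀ = D/Vd = 100/25 ≈ 4.000 mg/L.
Before the 3rd dose, 2 doses have been given. Superposition: Cmin = C₀·(f + f²).
≈ 4.000 × (0.1250 + 0.0156) ≈ 4.000 × 0.1406 ≈ 0.562 mg/L.

0.6 mg/L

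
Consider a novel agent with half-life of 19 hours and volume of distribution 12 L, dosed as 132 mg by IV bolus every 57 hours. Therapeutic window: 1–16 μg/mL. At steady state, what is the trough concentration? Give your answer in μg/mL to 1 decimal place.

The dosing interval is 3 half-lives, so f = 2^(−3) = 0.125.
Accumulation ratio R = 1/(1 − f) = 1/0.875 = 8/7.
Single-dose peak C₀ = D/Vd = 132/12 = 11 μg/mL.
Steady-state peak Cmax,ss = C₀·R = 11 × 8/7 ≈ 12.571 μg/mL.
Steady-state trough Cmin,ss = Cmax,ss·f ≈ 12.571 × 0.125 ≈ 1.571 μg/mL.
Trough 1.6 μg/mL vs MEC 1 μg/mL: adequate.

1.6 μg/mL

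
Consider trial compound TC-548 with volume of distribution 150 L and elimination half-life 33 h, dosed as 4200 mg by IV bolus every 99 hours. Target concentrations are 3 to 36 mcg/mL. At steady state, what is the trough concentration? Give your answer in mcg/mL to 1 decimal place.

τ = 99 h = 3 half-lives, so f = (1/2)^3 = 0.125.
Accumulation ratio R = 1/(1 − f) = 1/0.875 = 8/7.
Single-dose peak C₀ = D/Vd = 4200/150 = 28 mcg/mL.
Steady-state peak Cmax,ss = C₀·R = 28 × 8/7 ≈ 32.000 mcg/mL.
Steady-state trough Cmin,ss = Cmax,ss·f ≈ 32.000 × 0.125 ≈ 4.000 mcg/mL.
Trough 4.0 mcg/mL vs MEC 3 mcg/mL: adequate.

4.0 mcg/mL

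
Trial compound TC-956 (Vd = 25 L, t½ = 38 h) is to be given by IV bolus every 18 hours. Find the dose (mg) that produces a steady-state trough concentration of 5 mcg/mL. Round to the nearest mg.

τ/t½ = 18/38 ≈ 0.47368, so f = (1/2)^(18/38) ≈ 0.720123.
Cmin,ss = (D/Vd)·f/(1−f), so D = Cmin,ss·Vd·(1−f)/f.
D = 5 × 25 × (1−f)/f ≈ 5 × 25 × 0.38865 ≈ 48.58 mg.

49 mg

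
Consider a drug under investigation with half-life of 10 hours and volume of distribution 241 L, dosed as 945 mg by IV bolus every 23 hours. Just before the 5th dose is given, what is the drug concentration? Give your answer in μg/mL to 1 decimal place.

f = (1/2)^(τ/t½) = (1/2)^(23/10) ≈ 0.2031.
C₀ = D/Vd = 945/241 ≈ 3.921 μg/mL.
Before the 5th dose, 4 doses have been given. Superposition: Cmin = C₀·(f + f² + … + f^4).
≈ 3.921 × (0.2031 + 0.0412 + 0.0084 + 0.0017) ≈ 3.921 × 0.2544 ≈ 0.998 μg/mL.

1.0 μg/mL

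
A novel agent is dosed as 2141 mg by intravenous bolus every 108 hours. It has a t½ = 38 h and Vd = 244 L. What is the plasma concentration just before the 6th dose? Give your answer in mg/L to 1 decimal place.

f = (1/2)^(τ/t½) = (1/2)^(108/38) ≈ 0.1395.
C₀ = D/Vd = 2141/244 ≈ 8.775 mg/L.
Before the 6th dose, 5 doses have been given. Superposition: Cmin = C₀·(f + f² + … + f^5).
≈ 8.775 × (0.1395 + 0.0195 + 0.0027 + 0.0004 + 0.0001) ≈ 8.775 × 0.1622 ≈ 1.423 mg/L.

1.4 mg/L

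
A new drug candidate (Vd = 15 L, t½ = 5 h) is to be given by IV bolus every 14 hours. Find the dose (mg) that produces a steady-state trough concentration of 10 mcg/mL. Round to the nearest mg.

τ/t½ = 14/5 ≈ 2.8, so f = (1/2)^(14/5) ≈ 0.143587.
Cmin,ss = (D/Vd)·f/(1−f), so D = Cmin,ss·Vd·(1−f)/f.
D = 10 × 15 × (1−f)/f ≈ 10 × 15 × 5.96442 ≈ 894.66 mg.

895 mg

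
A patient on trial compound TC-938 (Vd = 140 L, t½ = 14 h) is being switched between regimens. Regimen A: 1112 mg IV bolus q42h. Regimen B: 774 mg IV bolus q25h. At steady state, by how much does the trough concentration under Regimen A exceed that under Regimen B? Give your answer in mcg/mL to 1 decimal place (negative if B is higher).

Regimen A: f = (1/2)^(42/14) ≈ 0.1250; Cmin,ss = (1112/140)·f/(1−f) ≈ 1.135 mcg/mL.
Regimen B: f = (1/2)^(25/14) ≈ 0.2900; Cmin,ss = (774/140)·f/(1−f) ≈ 2.258 mcg/mL.
Difference ≈ 1.135 − 2.258 ≈ -1.123 mcg/mL.

-1.1 mcg/mL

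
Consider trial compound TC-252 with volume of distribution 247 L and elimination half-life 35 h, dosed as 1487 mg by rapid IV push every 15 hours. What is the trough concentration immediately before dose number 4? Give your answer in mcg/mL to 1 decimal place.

10.3 mcg/mL

f = (1/2)^(τ/t½) = (1/2)^(15/35) ≈ 0.7430.
C₀ = D/Vd = 1487/247 ≈ 6.020 mcg/mL.
Before the 4th dose, 3 doses have been given. Superposition: Cmin = C₀·(f + f² + … + f^3).
≈ 6.020 × (0.7430 + 0.5520 + 0.4102) ≈ 6.020 × 1.7052 ≈ 10.265 mcg/mL.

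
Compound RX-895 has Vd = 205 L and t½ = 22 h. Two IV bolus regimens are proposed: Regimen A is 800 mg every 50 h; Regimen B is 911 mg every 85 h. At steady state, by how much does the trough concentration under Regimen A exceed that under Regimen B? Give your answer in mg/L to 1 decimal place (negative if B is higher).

Regimen A: f = (1/2)^(50/22) ≈ 0.2069; Cmin,ss = (800/205)·f/(1−f) ≈ 1.018 mg/L.
Regimen B: f = (1/2)^(85/22) ≈ 0.0687; Cmin,ss = (911/205)·f/(1−f) ≈ 0.328 mg/L.
Difference ≈ 1.018 − 0.328 ≈ 0.690 mg/L.

0.7 mg/L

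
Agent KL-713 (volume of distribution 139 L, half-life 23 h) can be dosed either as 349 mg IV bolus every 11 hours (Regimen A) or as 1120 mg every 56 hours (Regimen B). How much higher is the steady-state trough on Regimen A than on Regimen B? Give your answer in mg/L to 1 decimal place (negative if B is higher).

4.6 mg/L

Regimen A: f = (1/2)^(11/23) ≈ 0.7178; Cmin,ss = (349/139)·f/(1−f) ≈ 6.386 mg/L.
Regimen B: f = (1/2)^(56/23) ≈ 0.1850; Cmin,ss = (1120/139)·f/(1−f) ≈ 1.829 mg/L.
Difference ≈ 6.386 − 1.829 ≈ 4.557 mg/L.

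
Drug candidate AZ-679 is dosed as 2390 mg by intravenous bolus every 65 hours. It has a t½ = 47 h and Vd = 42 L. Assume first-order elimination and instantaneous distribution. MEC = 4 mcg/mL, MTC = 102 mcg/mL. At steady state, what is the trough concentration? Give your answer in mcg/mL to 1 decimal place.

Over one 65-h interval, 65/47 ≈ 1.383 half-lives elapse, leaving f ≈ 0.3834 of each dose.
Each bolus raises the concentration by D/Vd = 2390/42 ≈ 56.905 mcg/mL.
Steady-state trough Cmin,ss = C₀·f/(1−f) ≈ 56.905 × 0.3834/0.6166 ≈ 35.383 mcg/mL.
Trough 35.4 mcg/mL vs MEC 4 mcg/mL: adequate.

35.4 mcg/mL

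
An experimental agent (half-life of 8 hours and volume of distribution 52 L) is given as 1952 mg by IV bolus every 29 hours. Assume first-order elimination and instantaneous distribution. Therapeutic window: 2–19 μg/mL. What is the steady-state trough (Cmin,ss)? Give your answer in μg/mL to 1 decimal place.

3.3 μg/mL

Over one 29-h interval, 29/8 ≈ 3.625 half-lives elapse, leaving f ≈ 0.0811 of each dose.
Accumulation ratio R = 1/(1 − f) ≈ 1/0.9189 ≈ 1.0883.
Each bolus raises the concentration by D/Vd = 1952/52 ≈ 37.538 μg/mL.
Cmax,ss = C₀/(1 − f) ≈ 37.538/0.9189 ≈ 40.851 μg/mL.
One interval later, Cmin,ss = Cmax,ss·e^(−kτ) ≈ 40.851 × 0.0811 ≈ 3.313 μg/mL.
Trough 3.3 μg/mL vs MEC 2 μg/mL: adequate.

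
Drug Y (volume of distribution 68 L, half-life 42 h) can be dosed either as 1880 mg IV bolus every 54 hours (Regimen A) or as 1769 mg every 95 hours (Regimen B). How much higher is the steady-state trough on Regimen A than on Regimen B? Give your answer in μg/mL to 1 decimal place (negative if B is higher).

Regimen A: f = (1/2)^(54/42) ≈ 0.4102; Cmin,ss = (1880/68)·f/(1−f) ≈ 19.228 μg/mL.
Regimen B: f = (1/2)^(95/42) ≈ 0.2085; Cmin,ss = (1769/68)·f/(1−f) ≈ 6.853 μg/mL.
Difference ≈ 19.228 − 6.853 ≈ 12.375 μg/mL.

12.4 μg/mL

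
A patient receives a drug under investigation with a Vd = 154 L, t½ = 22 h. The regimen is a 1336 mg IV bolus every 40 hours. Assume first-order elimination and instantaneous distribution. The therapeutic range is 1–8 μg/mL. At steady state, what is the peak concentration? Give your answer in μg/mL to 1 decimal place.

12.1 μg/mL

τ/t½ = 40/22 ≈ 1.8182, so fraction remaining f = (1/2)^(40/22) ≈ 0.2836.
At steady state, accumulation factor R = 1/(1 − e^(−kτ)) ≈ 1.3959.
Single-dose peak C₀ = D/Vd = 1336/154 ≈ 8.675 μg/mL.
Cmax,ss = C₀/(1 − f) ≈ 8.675/0.7164 ≈ 12.109 μg/mL.
Peak 12.1 μg/mL vs MTC 8 μg/mL: exceeds toxic threshold.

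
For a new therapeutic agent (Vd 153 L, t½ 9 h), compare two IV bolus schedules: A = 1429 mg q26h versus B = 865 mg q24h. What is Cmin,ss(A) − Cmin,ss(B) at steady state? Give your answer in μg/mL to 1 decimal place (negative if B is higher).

0.4 μg/mL

Regimen A: f = (1/2)^(26/9) ≈ 0.1350; Cmin,ss = (1429/153)·f/(1−f) ≈ 1.458 μg/mL.
Regimen B: f = (1/2)^(24/9) ≈ 0.1575; Cmin,ss = (865/153)·f/(1−f) ≈ 1.057 μg/mL.
Difference ≈ 1.458 − 1.057 ≈ 0.401 μg/mL.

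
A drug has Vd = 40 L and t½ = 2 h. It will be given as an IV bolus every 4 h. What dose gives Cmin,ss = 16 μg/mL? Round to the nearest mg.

τ/t½ = 4/2 ≈ 2, so f = (1/2)^(4/2) ≈ 0.250000.
Cmin,ss = (D/Vd)·f/(1−f), so D = Cmin,ss·Vd·(1−f)/f.
D = 16 × 40 × (1−f)/f ≈ 16 × 40 × 3.00000 ≈ 1920.00 mg.

1920 mg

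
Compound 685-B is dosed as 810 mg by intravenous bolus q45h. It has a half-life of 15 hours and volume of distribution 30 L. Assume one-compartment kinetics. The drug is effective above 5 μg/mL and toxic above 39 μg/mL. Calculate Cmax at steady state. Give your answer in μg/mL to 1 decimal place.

τ = 45 h = 3 half-lives, so f = (1/2)^3 = 0.125.
At steady state, R = 1/(1 − 0.125) = 8/7.
Single-dose peak C₀ = D/Vd = 810/30 = 27 μg/mL.
Steady-state peak Cmax,ss = C₀·R = 27 × 8/7 ≈ 30.857 μg/mL.
Peak 30.9 μg/mL vs MTC 39 μg/mL: below toxic threshold.

30.9 μg/mL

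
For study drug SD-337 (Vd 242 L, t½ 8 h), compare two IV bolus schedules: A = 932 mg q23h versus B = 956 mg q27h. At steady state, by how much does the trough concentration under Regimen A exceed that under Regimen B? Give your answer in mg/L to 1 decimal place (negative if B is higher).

0.2 mg/L

Regimen A: f = (1/2)^(23/8) ≈ 0.1363; Cmin,ss = (932/242)·f/(1−f) ≈ 0.608 mg/L.
Regimen B: f = (1/2)^(27/8) ≈ 0.0964; Cmin,ss = (956/242)·f/(1−f) ≈ 0.421 mg/L.
Difference ≈ 0.608 − 0.421 ≈ 0.187 mg/L.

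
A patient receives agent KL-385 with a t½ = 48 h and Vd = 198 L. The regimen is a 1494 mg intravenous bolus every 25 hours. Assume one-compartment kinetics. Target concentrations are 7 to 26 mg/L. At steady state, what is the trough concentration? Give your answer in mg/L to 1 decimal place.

17.4 mg/L

Over one 25-h interval, 25/48 ≈ 0.52083 half-lives elapse, leaving f ≈ 0.6970 of each dose.
Single-dose peak C₀ = D/Vd = 1494/198 ≈ 7.545 mg/L.
Steady-state trough Cmin,ss = C₀·f/(1−f) ≈ 7.545 × 0.6970/0.3030 ≈ 17.356 mg/L.
Trough 17.4 mg/L vs MEC 7 mg/L: adequate.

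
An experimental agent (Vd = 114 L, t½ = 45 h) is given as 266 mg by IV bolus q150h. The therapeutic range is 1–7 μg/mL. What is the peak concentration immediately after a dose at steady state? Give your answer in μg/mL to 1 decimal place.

2.6 μg/mL

k = ln2/t½ = ln2/45 ≈ 0.015403 h⁻¹; fraction remaining f = e^(−kτ) = e^(−0.015403×150) ≈ 0.0992.
Accumulation ratio R = 1/(1 − f) ≈ 1/0.9008 ≈ 1.1101.
Each bolus raises the concentration by D/Vd = 266/114 ≈ 2.333 μg/mL.
Cmax,ss = C₀/(1 − f) ≈ 2.333/0.9008 ≈ 2.590 μg/mL.
Peak 2.6 μg/mL vs MTC 7 μg/mL: below toxic threshold.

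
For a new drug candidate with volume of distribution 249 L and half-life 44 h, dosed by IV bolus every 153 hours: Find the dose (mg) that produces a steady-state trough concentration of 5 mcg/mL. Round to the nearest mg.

τ/t½ = 153/44 ≈ 3.4773, so f = (1/2)^(153/44) ≈ 0.089792.
Cmin,ss = (D/Vd)·f/(1−f), so D = Cmin,ss·Vd·(1−f)/f.
D = 5 × 249 × (1−f)/f ≈ 5 × 249 × 10.13685 ≈ 12620.38 mg.

12620 mg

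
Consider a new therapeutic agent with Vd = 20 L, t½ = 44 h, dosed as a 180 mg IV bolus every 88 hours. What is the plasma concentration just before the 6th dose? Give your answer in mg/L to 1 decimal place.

f = (1/2)^(τ/t½) = (1/2)^(88/44) ≈ 0.2500.
C₀ = D/Vd = 180/20 ≈ 9.000 mg/L.
Before the 6th dose, 5 doses have been given. Superposition: Cmin = C₀·(f + f² + … + f^5).
≈ 9.000 × (0.2500 + 0.0625 + 0.0156 + 0.0039 + 0.0010) ≈ 9.000 × 0.3330 ≈ 2.997 mg/L.

3.0 mg/L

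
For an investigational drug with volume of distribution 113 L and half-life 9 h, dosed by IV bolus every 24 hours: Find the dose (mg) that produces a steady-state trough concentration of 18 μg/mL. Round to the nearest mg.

τ/t½ = 24/9 ≈ 2.6667, so f = (1/2)^(24/9) ≈ 0.157490.
Cmin,ss = (D/Vd)·f/(1−f), so D = Cmin,ss·Vd·(1−f)/f.
D = 18 × 113 × (1−f)/f ≈ 18 × 113 × 5.34961 ≈ 10881.11 mg.

10881 mg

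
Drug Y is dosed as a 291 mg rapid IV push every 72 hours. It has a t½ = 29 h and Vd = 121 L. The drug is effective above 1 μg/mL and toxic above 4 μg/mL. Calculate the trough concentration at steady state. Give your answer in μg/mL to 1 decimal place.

0.5 μg/mL

k = ln2/t½ = ln2/29 ≈ 0.023902 h⁻¹; fraction remaining f = e^(−kτ) = e^(−0.023902×72) ≈ 0.1789.
Single-dose peak C₀ = D/Vd = 291/121 ≈ 2.405 μg/mL.
Steady-state trough Cmin,ss = C₀·f/(1−f) ≈ 2.405 × 0.1789/0.8211 ≈ 0.524 μg/mL.
Trough 0.5 μg/mL vs MEC 1 μg/mL: subtherapeutic.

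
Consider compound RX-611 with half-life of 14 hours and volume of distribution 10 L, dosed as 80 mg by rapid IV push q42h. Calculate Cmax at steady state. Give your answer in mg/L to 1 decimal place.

τ = 42 h = 3 half-lives, so f = (1/2)^3 = 0.125.
At steady state, R = 1/(1 − 0.125) = 8/7.
Single-dose peak C₀ = D/Vd = 80/10 = 8 mg/L.
Steady-state peak Cmax,ss = C₀·R = 8 × 8/7 ≈ 9.143 mg/L.

9.1 mg/L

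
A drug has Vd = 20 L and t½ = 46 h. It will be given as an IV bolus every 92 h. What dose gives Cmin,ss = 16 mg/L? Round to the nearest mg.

960 mg

τ/t½ = 92/46 ≈ 2, so f = (1/2)^(92/46) ≈ 0.250000.
Cmin,ss = (D/Vd)·f/(1−f), so D = Cmin,ss·Vd·(1−f)/f.
D = 16 × 20 × (1−f)/f ≈ 16 × 20 × 3.00000 ≈ 960.00 mg.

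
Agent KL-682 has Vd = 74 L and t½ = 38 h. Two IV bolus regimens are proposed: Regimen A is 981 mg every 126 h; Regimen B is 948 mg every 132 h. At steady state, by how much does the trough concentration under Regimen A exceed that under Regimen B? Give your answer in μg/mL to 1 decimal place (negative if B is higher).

0.2 μg/mL

Regimen A: f = (1/2)^(126/38) ≈ 0.1004; Cmin,ss = (981/74)·f/(1−f) ≈ 1.480 μg/mL.
Regimen B: f = (1/2)^(132/38) ≈ 0.0900; Cmin,ss = (948/74)·f/(1−f) ≈ 1.267 μg/mL.
Difference ≈ 1.480 − 1.267 ≈ 0.213 μg/mL.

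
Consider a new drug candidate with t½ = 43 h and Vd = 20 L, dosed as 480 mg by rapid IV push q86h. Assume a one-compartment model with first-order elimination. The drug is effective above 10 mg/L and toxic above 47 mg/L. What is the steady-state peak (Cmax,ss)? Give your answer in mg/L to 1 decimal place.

32.0 mg/L

τ = 86 h = 2 half-lives, so f = (1/2)^2 = 0.25.
At steady state, R = 1/(1 − 0.25) = 4/3.
Single-dose peak C₀ = D/Vd = 480/20 = 24 mg/L.
Steady-state peak Cmax,ss = C₀·R = 24 × 4/3 ≈ 32.000 mg/L.
Peak 32.0 mg/L vs MTC 47 mg/L: below toxic threshold.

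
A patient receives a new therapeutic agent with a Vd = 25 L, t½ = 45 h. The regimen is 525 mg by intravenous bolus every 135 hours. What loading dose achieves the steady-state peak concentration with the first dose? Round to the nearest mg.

600 mg

f = (1/2)^(135/45) ≈ 0.125000; accumulation ratio R = 1/(1−f) ≈ 1.14286.
Loading dose to hit Cmax,ss on first dose: D_load = D_maint·R ≈ 525 × 1.14286 ≈ 600.00 mg.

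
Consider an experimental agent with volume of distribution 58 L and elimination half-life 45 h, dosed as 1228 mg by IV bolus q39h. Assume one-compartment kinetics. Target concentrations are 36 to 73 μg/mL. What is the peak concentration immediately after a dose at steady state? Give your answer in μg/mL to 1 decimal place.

Over one 39-h interval, 39/45 ≈ 0.86667 half-lives elapse, leaving f ≈ 0.5484 of each dose.
At steady state, accumulation factor R = 1/(1 − e^(−kτ)) ≈ 2.2143.
Each bolus raises the concentration by D/Vd = 1228/58 ≈ 21.172 μg/mL.
Steady-state peak Cmax,ss = C₀·R ≈ 21.172 × 2.2143 ≈ 46.881 μg/mL.
Peak 46.9 μg/mL vs MTC 73 μg/mL: below toxic threshold.

46.9 μg/mL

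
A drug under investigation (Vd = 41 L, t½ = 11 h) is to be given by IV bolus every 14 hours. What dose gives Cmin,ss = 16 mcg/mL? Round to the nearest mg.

τ/t½ = 14/11 ≈ 1.2727, so f = (1/2)^(14/11) ≈ 0.413877.
Cmin,ss = (D/Vd)·f/(1−f), so D = Cmin,ss·Vd·(1−f)/f.
D = 16 × 41 × (1−f)/f ≈ 16 × 41 × 1.41618 ≈ 929.01 mg.

929 mg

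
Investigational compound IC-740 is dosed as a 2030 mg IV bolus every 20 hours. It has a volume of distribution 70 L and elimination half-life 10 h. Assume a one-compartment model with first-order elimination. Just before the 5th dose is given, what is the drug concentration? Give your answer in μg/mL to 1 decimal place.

9.6 μg/mL

f = (1/2)^(τ/t½) = (1/2)^(20/10) ≈ 0.2500.
C₀ = D/Vd = 2030/70 ≈ 29.000 μg/mL.
Before the 5th dose, 4 doses have been given. Superposition: Cmin = C₀·(f + f² + … + f^4).
≈ 29.000 × (0.2500 + 0.0625 + 0.0156 + 0.0039) ≈ 29.000 × 0.3320 ≈ 9.628 μg/mL.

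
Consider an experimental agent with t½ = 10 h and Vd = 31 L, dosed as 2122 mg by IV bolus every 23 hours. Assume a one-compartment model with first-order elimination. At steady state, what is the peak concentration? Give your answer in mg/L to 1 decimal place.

τ/t½ = 23/10 ≈ 2.3, so fraction remaining f = (1/2)^(23/10) ≈ 0.2031.
Accumulation ratio R = 1/(1 − f) ≈ 1/0.7969 ≈ 1.2549.
Each bolus raises the concentration by D/Vd = 2122/31 ≈ 68.452 mg/L.
Steady-state peak Cmax,ss = C₀·R ≈ 68.452 × 1.2549 ≈ 85.900 mg/L.

85.9 mg/L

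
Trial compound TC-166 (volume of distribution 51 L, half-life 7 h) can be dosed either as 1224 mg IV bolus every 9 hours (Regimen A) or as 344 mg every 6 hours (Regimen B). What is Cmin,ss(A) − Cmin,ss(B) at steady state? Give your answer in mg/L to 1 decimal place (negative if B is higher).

8.4 mg/L

Regimen A: f = (1/2)^(9/7) ≈ 0.4102; Cmin,ss = (1224/51)·f/(1−f) ≈ 16.692 mg/L.
Regimen B: f = (1/2)^(6/7) ≈ 0.5520; Cmin,ss = (344/51)·f/(1−f) ≈ 8.311 mg/L.
Difference ≈ 16.692 − 8.311 ≈ 8.381 mg/L.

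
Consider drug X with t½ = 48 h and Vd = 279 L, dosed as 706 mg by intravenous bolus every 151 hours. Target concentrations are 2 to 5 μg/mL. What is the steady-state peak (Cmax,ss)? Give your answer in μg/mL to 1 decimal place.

Over one 151-h interval, 151/48 ≈ 3.1458 half-lives elapse, leaving f ≈ 0.1130 of each dose.
At steady state, accumulation factor R = 1/(1 − e^(−kτ)) ≈ 1.1274.
Each bolus raises the concentration by D/Vd = 706/279 ≈ 2.530 μg/mL.
Steady-state peak Cmax,ss = C₀·R ≈ 2.530 × 1.1274 ≈ 2.852 μg/mL.
Peak 2.9 μg/mL vs MTC 5 μg/mL: below toxic threshold.

2.9 μg/mL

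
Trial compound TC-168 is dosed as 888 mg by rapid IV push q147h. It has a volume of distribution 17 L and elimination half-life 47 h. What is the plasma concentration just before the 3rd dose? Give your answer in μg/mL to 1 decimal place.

f = (1/2)^(τ/t½) = (1/2)^(147/47) ≈ 0.1144.
C₀ = D/Vd = 888/17 ≈ 52.235 μg/mL.
Before the 3rd dose, 2 doses have been given. Superposition: Cmin = C₀·(f + f²).
≈ 52.235 × (0.1144 + 0.0131) ≈ 52.235 × 0.1275 ≈ 6.660 μg/mL.

6.7 μg/mL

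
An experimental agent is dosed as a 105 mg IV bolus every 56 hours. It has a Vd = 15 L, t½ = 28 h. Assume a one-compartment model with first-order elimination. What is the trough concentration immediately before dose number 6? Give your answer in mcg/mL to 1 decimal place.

2.3 mcg/mL

f = (1/2)^(τ/t½) = (1/2)^(56/28) ≈ 0.2500.
C₀ = D/Vd = 105/15 ≈ 7.000 mcg/mL.
Before the 6th dose, 5 doses have been given. Superposition: Cmin = C₀·(f + f² + … + f^5).
≈ 7.000 × (0.2500 + 0.0625 + 0.0156 + 0.0039 + 0.0010) ≈ 7.000 × 0.3330 ≈ 2.331 mcg/mL.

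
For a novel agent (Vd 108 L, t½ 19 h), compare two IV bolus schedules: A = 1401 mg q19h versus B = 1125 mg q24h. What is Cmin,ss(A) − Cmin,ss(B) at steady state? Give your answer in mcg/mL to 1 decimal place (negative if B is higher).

Regimen A: f = (1/2)^(19/19) ≈ 0.5000; Cmin,ss = (1401/108)·f/(1−f) ≈ 12.972 mcg/mL.
Regimen B: f = (1/2)^(24/19) ≈ 0.4166; Cmin,ss = (1125/108)·f/(1−f) ≈ 7.438 mcg/mL.
Difference ≈ 12.972 − 7.438 ≈ 5.534 mcg/mL.

5.5 mcg/mL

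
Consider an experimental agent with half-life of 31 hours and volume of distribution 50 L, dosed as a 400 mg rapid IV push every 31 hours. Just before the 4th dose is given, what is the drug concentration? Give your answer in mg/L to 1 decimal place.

f = (1/2)^(τ/t½) = (1/2)^(31/31) ≈ 0.5000.
C₀ = D/Vd = 400/50 ≈ 8.000 mg/L.
Before the 4th dose, 3 doses have been given. Superposition: Cmin = C₀·(f + f² + … + f^3).
≈ 8.000 × (0.5000 + 0.2500 + 0.1250) ≈ 8.000 × 0.8750 ≈ 7.000 mg/L.

7.0 mg/L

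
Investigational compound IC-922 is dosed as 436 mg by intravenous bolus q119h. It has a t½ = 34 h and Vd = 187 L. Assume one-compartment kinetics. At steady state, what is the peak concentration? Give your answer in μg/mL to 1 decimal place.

2.6 μg/mL

k = ln2/t½ = ln2/34 ≈ 0.020387 h⁻¹; fraction remaining f = e^(−kτ) = e^(−0.020387×119) ≈ 0.0884.
Accumulation ratio R = 1/(1 − f) ≈ 1/0.9116 ≈ 1.0970.
Each bolus raises the concentration by D/Vd = 436/187 ≈ 2.332 μg/mL.
Steady-state peak Cmax,ss = C₀·R ≈ 2.332 × 1.0970 ≈ 2.558 μg/mL.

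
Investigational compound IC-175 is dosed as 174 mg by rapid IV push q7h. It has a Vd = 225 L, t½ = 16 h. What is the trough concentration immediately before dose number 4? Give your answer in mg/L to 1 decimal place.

1.3 mg/L

f = (1/2)^(τ/t½) = (1/2)^(7/16) ≈ 0.7384.
C₀ = D/Vd = 174/225 ≈ 0.773 mg/L.
Before the 4th dose, 3 doses have been given. Superposition: Cmin = C₀·(f + f² + … + f^3).
≈ 0.773 × (0.7384 + 0.5452 + 0.4026) ≈ 0.773 × 1.6862 ≈ 1.303 mg/L.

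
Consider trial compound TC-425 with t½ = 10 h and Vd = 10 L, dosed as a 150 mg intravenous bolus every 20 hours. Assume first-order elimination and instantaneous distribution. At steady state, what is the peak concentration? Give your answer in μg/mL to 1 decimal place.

20.0 μg/mL

The dosing interval is 2 half-lives, so f = 2^(−2) = 0.25.
At steady state, R = 1/(1 − 0.25) = 4/3.
Single-dose peak C₀ = D/Vd = 150/10 = 15 μg/mL.
Steady-state peak Cmax,ss = C₀·R = 15 × 4/3 ≈ 20.000 μg/mL.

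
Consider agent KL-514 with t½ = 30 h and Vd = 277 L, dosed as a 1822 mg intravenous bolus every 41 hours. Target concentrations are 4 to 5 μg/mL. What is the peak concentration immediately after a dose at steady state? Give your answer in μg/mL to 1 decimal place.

Over one 41-h interval, 41/30 ≈ 1.3667 half-lives elapse, leaving f ≈ 0.3878 of each dose.
Accumulation ratio R = 1/(1 − f) ≈ 1/0.6122 ≈ 1.6335.
Single-dose peak C₀ = D/Vd = 1822/277 ≈ 6.578 μg/mL.
Steady-state peak Cmax,ss = C₀·R ≈ 6.578 × 1.6335 ≈ 10.745 μg/mL.
Peak 10.7 μg/mL vs MTC 5 μg/mL: exceeds toxic threshold.

10.7 μg/mL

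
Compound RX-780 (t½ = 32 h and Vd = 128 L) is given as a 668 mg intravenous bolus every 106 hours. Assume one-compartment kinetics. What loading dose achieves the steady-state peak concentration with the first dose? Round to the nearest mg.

743 mg

f = (1/2)^(106/32) ≈ 0.100656; accumulation ratio R = 1/(1−f) ≈ 1.11192.
Loading dose to hit Cmax,ss on first dose: D_load = D_maint·R ≈ 668 × 1.11192 ≈ 742.76 mg.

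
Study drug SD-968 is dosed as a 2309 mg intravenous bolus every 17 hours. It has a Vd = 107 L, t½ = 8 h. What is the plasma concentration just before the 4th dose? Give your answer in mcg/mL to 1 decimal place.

f = (1/2)^(τ/t½) = (1/2)^(17/8) ≈ 0.2293.
C₀ = D/Vd = 2309/107 ≈ 21.579 mcg/mL.
Before the 4th dose, 3 doses have been given. Superposition: Cmin = C₀·(f + f² + … + f^3).
≈ 21.579 × (0.2293 + 0.0526 + 0.0121) ≈ 21.579 × 0.2940 ≈ 6.344 mcg/mL.

6.3 mcg/mL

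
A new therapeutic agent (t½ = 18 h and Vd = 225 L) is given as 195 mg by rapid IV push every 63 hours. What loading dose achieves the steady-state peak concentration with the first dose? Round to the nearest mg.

f = (1/2)^(63/18) ≈ 0.088388; accumulation ratio R = 1/(1−f) ≈ 1.09696.
Loading dose to hit Cmax,ss on first dose: D_load = D_maint·R ≈ 195 × 1.09696 ≈ 213.91 mg.

214 mg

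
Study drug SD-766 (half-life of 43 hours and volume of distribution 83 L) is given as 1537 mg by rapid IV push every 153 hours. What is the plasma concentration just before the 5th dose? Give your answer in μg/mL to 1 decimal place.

f = (1/2)^(τ/t½) = (1/2)^(153/43) ≈ 0.0849.
C₀ = D/Vd = 1537/83 ≈ 18.518 μg/mL.
Before the 5th dose, 4 doses have been given. Superposition: Cmin = C₀·(f + f² + … + f^4).
≈ 18.518 × (0.0849 + 0.0072 + 0.0006 + 0.0001) ≈ 18.518 × 0.0928 ≈ 1.718 μg/mL.

1.7 μg/mL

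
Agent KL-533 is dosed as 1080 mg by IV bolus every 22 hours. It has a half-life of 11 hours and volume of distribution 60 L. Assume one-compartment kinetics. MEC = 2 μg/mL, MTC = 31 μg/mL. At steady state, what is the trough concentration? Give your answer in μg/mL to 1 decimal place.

The dosing interval is 2 half-lives, so f = 2^(−2) = 0.25.
At steady state, R = 1/(1 − 0.25) = 4/3.
Single-dose peak C₀ = D/Vd = 1080/60 = 18 μg/mL.
Steady-state peak Cmax,ss = C₀·R = 18 × 4/3 ≈ 24.000 μg/mL.
Steady-state trough Cmin,ss = Cmax,ss·f ≈ 24.000 × 0.25 ≈ 6.000 μg/mL.
Trough 6.0 μg/mL vs MEC 2 μg/mL: adequate.

6.0 μg/mL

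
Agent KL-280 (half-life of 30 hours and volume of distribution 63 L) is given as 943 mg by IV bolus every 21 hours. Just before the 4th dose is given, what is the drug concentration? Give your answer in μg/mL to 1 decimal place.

f = (1/2)^(τ/t½) = (1/2)^(21/30) ≈ 0.6156.
C₀ = D/Vd = 943/63 ≈ 14.968 μg/mL.
Before the 4th dose, 3 doses have been given. Superposition: Cmin = C₀·(f + f² + … + f^3).
≈ 14.968 × (0.6156 + 0.3790 + 0.2333) ≈ 14.968 × 1.2279 ≈ 18.379 μg/mL.

18.4 μg/mL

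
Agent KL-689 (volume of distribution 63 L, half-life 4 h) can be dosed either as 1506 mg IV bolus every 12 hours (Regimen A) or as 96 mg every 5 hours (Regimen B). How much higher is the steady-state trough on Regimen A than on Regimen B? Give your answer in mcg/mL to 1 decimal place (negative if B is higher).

2.3 mcg/mL

Regimen A: f = (1/2)^(12/4) ≈ 0.1250; Cmin,ss = (1506/63)·f/(1−f) ≈ 3.415 mcg/mL.
Regimen B: f = (1/2)^(5/4) ≈ 0.4204; Cmin,ss = (96/63)·f/(1−f) ≈ 1.105 mcg/mL.
Difference ≈ 3.415 − 1.105 ≈ 2.310 mcg/mL.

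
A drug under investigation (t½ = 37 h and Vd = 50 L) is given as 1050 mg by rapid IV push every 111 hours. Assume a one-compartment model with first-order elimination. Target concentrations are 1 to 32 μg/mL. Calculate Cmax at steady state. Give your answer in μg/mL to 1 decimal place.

The dosing interval is 3 half-lives, so f = 2^(−3) = 0.125.
At steady state, R = 1/(1 − 0.125) = 8/7.
Single-dose peak C₀ = D/Vd = 1050/50 = 21 μg/mL.
Steady-state peak Cmax,ss = C₀·R = 21 × 8/7 ≈ 24.000 μg/mL.
Peak 24.0 μg/mL vs MTC 32 μg/mL: below toxic threshold.

24.0 μg/mL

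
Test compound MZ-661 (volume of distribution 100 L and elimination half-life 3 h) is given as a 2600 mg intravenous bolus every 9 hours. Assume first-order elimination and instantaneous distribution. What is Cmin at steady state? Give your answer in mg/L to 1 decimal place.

3.7 mg/L

τ = 9 h = 3 half-lives, so f = (1/2)^3 = 0.125.
Accumulation ratio R = 1/(1 − f) = 1/0.875 = 8/7.
Single-dose peak C₀ = D/Vd = 2600/100 = 26 mg/L.
Steady-state peak Cmax,ss = C₀·R = 26 × 8/7 ≈ 29.714 mg/L.
Steady-state trough Cmin,ss = Cmax,ss·f ≈ 29.714 × 0.125 ≈ 3.714 mg/L.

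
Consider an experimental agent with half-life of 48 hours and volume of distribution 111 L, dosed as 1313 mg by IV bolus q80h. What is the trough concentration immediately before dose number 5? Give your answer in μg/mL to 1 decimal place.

5.4 μg/mL

f = (1/2)^(τ/t½) = (1/2)^(80/48) ≈ 0.3150.
C₀ = D/Vd = 1313/111 ≈ 11.829 μg/mL.
Before the 5th dose, 4 doses have been given. Superposition: Cmin = C₀·(f + f² + … + f^4).
≈ 11.829 × (0.3150 + 0.0992 + 0.0313 + 0.0098) ≈ 11.829 × 0.4553 ≈ 5.386 μg/mL.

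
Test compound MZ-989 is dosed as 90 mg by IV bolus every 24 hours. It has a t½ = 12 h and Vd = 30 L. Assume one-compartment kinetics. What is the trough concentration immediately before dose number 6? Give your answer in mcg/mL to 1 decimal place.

f = (1/2)^(τ/t½) = (1/2)^(24/12) ≈ 0.2500.
C₀ = D/Vd = 90/30 ≈ 3.000 mcg/mL.
Before the 6th dose, 5 doses have been given. Superposition: Cmin = C₀·(f + f² + … + f^5).
≈ 3.000 × (0.2500 + 0.0625 + 0.0156 + 0.0039 + 0.0010) ≈ 3.000 × 0.3330 ≈ 0.999 mcg/mL.

1.0 mcg/mL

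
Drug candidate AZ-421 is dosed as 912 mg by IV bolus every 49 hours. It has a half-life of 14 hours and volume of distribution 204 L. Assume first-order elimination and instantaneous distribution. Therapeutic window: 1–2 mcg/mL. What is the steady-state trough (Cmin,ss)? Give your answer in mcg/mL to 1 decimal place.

0.4 mcg/mL

k = ln2/t½ = ln2/14 ≈ 0.049511 h⁻¹; fraction remaining f = e^(−kτ) = e^(−0.049511×49) ≈ 0.0884.
At steady state, accumulation factor R = 1/(1 − e^(−kτ)) ≈ 1.0970.
Each bolus raises the concentration by D/Vd = 912/204 ≈ 4.471 mcg/mL.
Steady-state peak Cmax,ss = C₀·R ≈ 4.471 × 1.0970 ≈ 4.905 mcg/mL.
Steady-state trough Cmin,ss = Cmax,ss·f ≈ 4.905 × 0.0884 ≈ 0.434 mcg/mL.
Trough 0.4 mcg/mL vs MEC 1 mcg/mL: subtherapeutic.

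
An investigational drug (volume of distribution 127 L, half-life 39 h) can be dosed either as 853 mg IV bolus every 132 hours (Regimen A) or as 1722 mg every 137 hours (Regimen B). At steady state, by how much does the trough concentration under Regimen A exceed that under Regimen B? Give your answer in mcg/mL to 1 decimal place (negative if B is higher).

Regimen A: f = (1/2)^(132/39) ≈ 0.0957; Cmin,ss = (853/127)·f/(1−f) ≈ 0.711 mcg/mL.
Regimen B: f = (1/2)^(137/39) ≈ 0.0876; Cmin,ss = (1722/127)·f/(1−f) ≈ 1.302 mcg/mL.
Difference ≈ 0.711 − 1.302 ≈ -0.591 mcg/mL.

-0.6 mcg/mL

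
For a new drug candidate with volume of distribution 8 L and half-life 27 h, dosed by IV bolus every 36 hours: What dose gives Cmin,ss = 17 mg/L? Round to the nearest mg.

τ/t½ = 36/27 ≈ 1.3333, so f = (1/2)^(36/27) ≈ 0.396850.
Cmin,ss = (D/Vd)·f/(1−f), so D = Cmin,ss·Vd·(1−f)/f.
D = 17 × 8 × (1−f)/f ≈ 17 × 8 × 1.51984 ≈ 206.70 mg.

207 mg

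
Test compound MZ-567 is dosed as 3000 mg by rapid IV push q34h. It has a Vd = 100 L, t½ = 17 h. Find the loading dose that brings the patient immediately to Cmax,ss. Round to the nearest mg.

f = (1/2)^(34/17) ≈ 0.250000; accumulation ratio R = 1/(1−f) ≈ 1.33333.
Loading dose to hit Cmax,ss on first dose: D_load = D_maint·R ≈ 3000 × 1.33333 ≈ 3999.99 mg.

4000 mg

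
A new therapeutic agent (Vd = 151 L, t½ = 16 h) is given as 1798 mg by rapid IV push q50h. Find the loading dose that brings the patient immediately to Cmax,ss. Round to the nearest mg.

f = (1/2)^(50/16) ≈ 0.114626; accumulation ratio R = 1/(1−f) ≈ 1.12947.
Loading dose to hit Cmax,ss on first dose: D_load = D_maint·R ≈ 1798 × 1.12947 ≈ 2030.79 mg.

2031 mg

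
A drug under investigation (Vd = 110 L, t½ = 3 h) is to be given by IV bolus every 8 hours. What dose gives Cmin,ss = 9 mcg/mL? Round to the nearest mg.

τ/t½ = 8/3 ≈ 2.6667, so f = (1/2)^(8/3) ≈ 0.157490.
Cmin,ss = (D/Vd)·f/(1−f), so D = Cmin,ss·Vd·(1−f)/f.
D = 9 × 110 × (1−f)/f ≈ 9 × 110 × 5.34961 ≈ 5296.11 mg.

5296 mg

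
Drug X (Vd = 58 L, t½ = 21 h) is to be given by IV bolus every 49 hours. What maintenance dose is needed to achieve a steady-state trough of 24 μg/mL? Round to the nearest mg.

τ/t½ = 49/21 ≈ 2.3333, so f = (1/2)^(49/21) ≈ 0.198425.
Cmin,ss = (D/Vd)·f/(1−f), so D = Cmin,ss·Vd·(1−f)/f.
D = 24 × 58 × (1−f)/f ≈ 24 × 58 × 4.03969 ≈ 5623.25 mg.

5623 mg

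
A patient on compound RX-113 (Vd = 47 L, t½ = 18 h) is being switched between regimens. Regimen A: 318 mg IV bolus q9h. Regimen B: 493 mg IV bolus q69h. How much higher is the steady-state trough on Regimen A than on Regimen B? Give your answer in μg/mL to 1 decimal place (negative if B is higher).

15.5 μg/mL

Regimen A: f = (1/2)^(9/18) ≈ 0.7071; Cmin,ss = (318/47)·f/(1−f) ≈ 16.334 μg/mL.
Regimen B: f = (1/2)^(69/18) ≈ 0.0702; Cmin,ss = (493/47)·f/(1−f) ≈ 0.792 μg/mL.
Difference ≈ 16.334 − 0.792 ≈ 15.542 μg/mL.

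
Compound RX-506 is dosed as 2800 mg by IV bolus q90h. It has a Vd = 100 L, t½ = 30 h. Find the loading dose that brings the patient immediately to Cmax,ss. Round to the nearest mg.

f = (1/2)^(90/30) ≈ 0.125000; accumulation ratio R = 1/(1−f) ≈ 1.14286.
Loading dose to hit Cmax,ss on first dose: D_load = D_maint·R ≈ 2800 × 1.14286 ≈ 3200.01 mg.

3200 mg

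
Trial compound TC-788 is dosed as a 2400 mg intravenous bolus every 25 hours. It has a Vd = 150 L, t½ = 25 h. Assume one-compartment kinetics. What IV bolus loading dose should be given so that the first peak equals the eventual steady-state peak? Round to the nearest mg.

f = (1/2)^(25/25) ≈ 0.500000; accumulation ratio R = 1/(1−f) ≈ 2.00000.
Loading dose to hit Cmax,ss on first dose: D_load = D_maint·R ≈ 2400 × 2.00000 ≈ 4800.00 mg.

4800 mg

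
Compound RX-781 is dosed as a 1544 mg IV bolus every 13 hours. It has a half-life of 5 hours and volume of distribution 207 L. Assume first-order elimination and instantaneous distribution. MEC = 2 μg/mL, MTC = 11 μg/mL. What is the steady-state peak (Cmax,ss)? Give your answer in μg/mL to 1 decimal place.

8.9 μg/mL

τ/t½ = 13/5 ≈ 2.6, so fraction remaining f = (1/2)^(13/5) ≈ 0.1649.
At steady state, accumulation factor R = 1/(1 − e^(−kτ)) ≈ 1.1975.
Single-dose peak C₀ = D/Vd = 1544/207 ≈ 7.459 μg/mL.
Steady-state peak Cmax,ss = C₀·R ≈ 7.459 × 1.1975 ≈ 8.932 μg/mL.
Peak 8.9 μg/mL vs MTC 11 μg/mL: below toxic threshold.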